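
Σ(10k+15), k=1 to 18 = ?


Σ(10k+15) = 10·Σk + 15·n
= 10·171 + 15·18
= 1710 + 270 = 1980

Σ = 1980


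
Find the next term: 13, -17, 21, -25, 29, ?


Pattern: alternating sign, magnitude arithmetic (d=4)
Terms: 13, -17, 21, -25, 29
Next term = -33

Next term = -33


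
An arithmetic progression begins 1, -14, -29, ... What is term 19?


aₙ = a₁ + (n-1)d
= 1 + (19-1)×-15
= 1 - 270
= -269

a_19 = -269


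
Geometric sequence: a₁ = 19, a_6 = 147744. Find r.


r^(n-1) = aₙ/a₁
r^5 = 147744/19 = 7776
r = 7776^(1/5)
= 6

r = 6


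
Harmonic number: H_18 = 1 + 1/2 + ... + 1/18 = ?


H_18 = 1/1 + 1/2 + 1/3 + ... + 1/18
= 14274301/4084080
≈ 3.4951

H_18 = 14274301/4084080 ≈ 3.4951


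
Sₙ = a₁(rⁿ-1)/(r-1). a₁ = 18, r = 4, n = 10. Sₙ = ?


Sₙ = 18×(4^10 - 1)/(4 - 1)
= 18×(1048576 - 1)/3
= 18×1048575/3
= 6291450

S_10 = 6291450


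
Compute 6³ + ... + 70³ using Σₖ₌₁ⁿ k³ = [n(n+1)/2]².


Σₖ₌6^70 k³ = [70·71/2]² − [5·6/2]²
= 6175225 − 225 = 6175000

Σk³ = 6175000


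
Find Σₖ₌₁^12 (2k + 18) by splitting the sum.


Σ(2k+18) = 2·Σk + 18·n
= 2·78 + 18·12
= 156 + 216 = 372

Σ = 372


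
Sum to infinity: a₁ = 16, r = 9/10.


S∞ = a₁/(1-r) = 16/(1 - 9/10)
= 16/(1/10)
= 160

S∞ = 160


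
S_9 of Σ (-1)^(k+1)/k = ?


S = 1 - 1/2 + 1/3 - 1/4 + 1/5 - 1/6 + 1/7 - 1/8 ± ...
= 0.7456
(Full series converges to +ln(2) ≈ +0.6931)

S_9 = 0.7456


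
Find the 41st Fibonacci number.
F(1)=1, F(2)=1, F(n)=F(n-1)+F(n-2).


Fibonacci sequence: 1, 1, 2, 3, 5, 8, 13, 21, 34, 55, 89, ...
F(41) = 165580141

F(41) = 165580141


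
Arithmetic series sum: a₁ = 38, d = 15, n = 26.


aₙ = 38 + (26-1)×15 = 413
Sₙ = n(a₁+aₙ)/2 = 26×(38+413)/2
= 26×451/2 = 5863

S_26 = 5863


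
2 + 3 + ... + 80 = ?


Σₖ₌2^80 k = Σₖ₌₁^80 k − Σₖ₌₁^1 k
= 80·81/2 − 1·2/2
= 3240 − 1 = 3239

Σk = 3239


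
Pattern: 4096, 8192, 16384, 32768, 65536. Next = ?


Pattern: powers of 2: 2ⁿ
Terms: 4096, 8192, 16384, 32768, 65536
Next term = 131072

Next term = 131072


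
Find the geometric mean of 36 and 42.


GM = √(36×42) = √1512 = 38.8844

GM = 38.8844


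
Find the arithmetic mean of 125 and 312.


AM = (125 + 312)/2 = 437/2 = 218.5

AM = 218.5


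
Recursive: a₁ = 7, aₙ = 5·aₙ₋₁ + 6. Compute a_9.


Computing step by step:
a_1 = 7
a_2 = 41
a_3 = 211
a_4 = 1061
a_5 = 5311
a_6 = 26561
a_7 = 132811
a_8 = 664061
a_9 = 3320311


a_9 = 3320311


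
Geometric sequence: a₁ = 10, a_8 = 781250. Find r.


r^(n-1) = aₙ/a₁
r^7 = 781250/10 = 78125
r = 78125^(1/7)
= 5

r = 5


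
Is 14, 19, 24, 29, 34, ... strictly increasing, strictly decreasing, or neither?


Differences: 5, 5, 5, 5
All differences > 0 → strictly INCREASING

Monotonically increasing


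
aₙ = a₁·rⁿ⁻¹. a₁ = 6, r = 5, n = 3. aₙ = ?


aₙ = a₁·r^(n-1)
= 6×5^2
= 6×25
= 150

a_3 = 150


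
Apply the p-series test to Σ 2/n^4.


p-series test: Σ c/n^p converges if p > 1, diverges if p ≤ 1 (constant c > 0 doesn't affect convergence).
p = 4
4 > 1 → CONVERGES

Converges (p = 4 > 1)


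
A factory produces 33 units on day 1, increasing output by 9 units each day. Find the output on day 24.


aₙ = a₁ + (n-1)d
= 33 + (24-1)×9
= 33 + 207
= 240

a_24 = 240


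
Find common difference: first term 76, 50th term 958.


d = (aₙ - a₁)/(n-1)
= (958 - 76)/(50-1)
= 882/49 = 18

d = 18


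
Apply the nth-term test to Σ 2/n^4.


lim(n→∞) 2/n^4 = 0
lim aₙ = 0 → nth-term test is INCONCLUSIVE
(Need other tests; this is actually a convergent p-series with p=4 > 1)

Inconclusive (lim aₙ = 0; need another test)


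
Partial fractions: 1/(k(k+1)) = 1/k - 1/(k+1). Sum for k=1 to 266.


1/(k(k+1)) = 1/k - 1/(k+1) (partial fractions)
Telescoping: Σ = 1 - 1/267 = 266/267

Sum = 266/267


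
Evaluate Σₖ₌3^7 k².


Σₖ₌3^7 k² = Σₖ₌₁^7 k² − Σₖ₌₁^2 k²
= 7·8·15/6 − 2·3·5/6
= 140 − 5 = 135

Σk² = 135


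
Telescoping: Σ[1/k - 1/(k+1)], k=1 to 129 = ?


Telescoping: adjacent terms cancel.
= 1/1 - 1/130
= 1 - 1/130 = 129/130

Sum = 129/130


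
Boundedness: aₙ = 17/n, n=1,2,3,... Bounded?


a₁ = 17, a₂ = 17/2, a₃ = 17/3, ...
0 < aₙ ≤ 17 for all n ≥ 1
Lower bound: 0, Upper bound: 17
The sequence IS bounded

Bounded (0 < aₙ ≤ 17)


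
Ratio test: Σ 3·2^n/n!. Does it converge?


aₙ = 3·2^n/n!
a_{n+1}/aₙ = 2^(n+1)/(n+1)! × n!/2^n  (constant 3 cancels)
= 2/(n+1)
L = lim(n→∞) 2/(n+1) = 0
L < 1 → series CONVERGES

Converges (ratio test: L = 0 < 1)


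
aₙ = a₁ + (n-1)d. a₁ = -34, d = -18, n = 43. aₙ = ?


aₙ = a₁ + (n-1)d
= -34 + (43-1)×-18
= -34 - 756
= -790

a_43 = -790


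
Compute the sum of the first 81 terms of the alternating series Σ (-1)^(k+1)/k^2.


S = 1 - 1/4 + 1/9 - 1/16 + 1/25 - 1/36 + 1/49 - 1/64 ± ...
= 0.8225
(Full series converges to +π²/12 ≈ +0.8225)

S_81 = 0.8225


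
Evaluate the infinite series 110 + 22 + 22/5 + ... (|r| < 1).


S∞ = a₁/(1-r) = 110/(1 - 1/5)
= 110/(4/5)
= 275/2

S∞ = 275/2


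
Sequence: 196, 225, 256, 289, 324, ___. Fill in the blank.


Pattern: perfect squares: n²
Terms: 196, 225, 256, 289, 324
Next term = 361

Next term = 361


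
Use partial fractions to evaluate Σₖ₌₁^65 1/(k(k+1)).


1/(k(k+1)) = 1/k - 1/(k+1) (partial fractions)
Telescoping: Σ = 1 - 1/66 = 65/66

Sum = 65/66


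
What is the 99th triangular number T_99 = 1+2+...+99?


n(n+1)/2 = 99×100/2 = 9900/2 = 4950

Σk = 4950


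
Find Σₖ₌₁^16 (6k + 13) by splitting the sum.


Σ(6k+13) = 6·Σk + 13·n
= 6·136 + 13·16
= 816 + 208 = 1024

Σ = 1024


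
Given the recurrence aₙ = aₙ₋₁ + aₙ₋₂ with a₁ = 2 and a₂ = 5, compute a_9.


Computing iteratively: 2, 5, 7, 12, 19, 31, 50, 81, 131
a_9 = 131

a_9 = 131


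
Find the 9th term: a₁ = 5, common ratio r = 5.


aₙ = a₁·r^(n-1)
= 5×5^8
= 5×390625
= 1953125

a_9 = 1953125


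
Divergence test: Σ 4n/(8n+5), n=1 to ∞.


lim(n→∞) 4n/(8n+5) = 4/8 = 1/2  (divide numerator and denominator by n)
lim aₙ = 1/2 ≠ 0 → series DIVERGES

Diverges (lim aₙ = 1/2 ≠ 0)


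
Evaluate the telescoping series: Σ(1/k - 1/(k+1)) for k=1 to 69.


Telescoping: adjacent terms cancel.
= 1/1 - 1/70
= 1 - 1/70 = 69/70

Sum = 69/70


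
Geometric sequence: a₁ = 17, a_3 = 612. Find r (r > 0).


r^(n-1) = aₙ/a₁
r^2 = 612/17 = 36
r = 36^(1/2)
= ±6; taking r > 0 gives r = 6

r = 6


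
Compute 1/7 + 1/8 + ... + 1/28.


Σₖ₌7^28 1/k = 1/7 + 1/8 + 1/9 + ... + 1/28
= 118636677563/80313433200
≈ 1.4772

Sum = 118636677563/80313433200 ≈ 1.4772


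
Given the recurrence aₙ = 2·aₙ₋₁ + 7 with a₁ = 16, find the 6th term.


Computing step by step:
a_1 = 16
a_2 = 39
a_3 = 85
a_4 = 177
a_5 = 361
a_6 = 729


a_6 = 729


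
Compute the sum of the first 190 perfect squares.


n = 190
n(n+1)(2n+1)/6 = 190×191×381/6
= 13826490/6 = 2304415

Σk² = 2304415


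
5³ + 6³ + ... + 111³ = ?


Σₖ₌5^111 k³ = [111·112/2]² − [4·5/2]²
= 38638656 − 100 = 38638556

Σk³ = 38638556


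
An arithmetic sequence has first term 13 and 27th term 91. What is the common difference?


d = (aₙ - a₁)/(n-1)
= (91 - 13)/(27-1)
= 78/26 = 3

d = 3


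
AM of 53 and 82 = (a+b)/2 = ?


AM = (53 + 82)/2 = 135/2 = 67.5

AM = 67.5


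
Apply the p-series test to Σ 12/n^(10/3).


p-series test: Σ c/n^p converges if p > 1, diverges if p ≤ 1 (constant c > 0 doesn't affect convergence).
p = 10/3
10/3 > 1 → CONVERGES

Converges (p = 10/3 > 1)


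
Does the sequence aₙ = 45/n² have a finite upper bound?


a₁ = 45, a₂ = 45/4, a₃ = 45/9, ...
0 < aₙ ≤ 45 for all n ≥ 1
The sequence IS bounded

Bounded (0 < aₙ ≤ 45)


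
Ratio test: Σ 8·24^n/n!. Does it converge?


aₙ = 8·24^n/n!
a_{n+1}/aₙ = 24^(n+1)/(n+1)! × n!/24^n  (constant 8 cancels)
= 24/(n+1)
L = lim(n→∞) 24/(n+1) = 0
L < 1 → series CONVERGES

Converges (ratio test: L = 0 < 1)


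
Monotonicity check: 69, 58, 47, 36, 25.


Differences: -11, -11, -11, -11
All differences < 0 → strictly DECREASING

Monotonically decreasing


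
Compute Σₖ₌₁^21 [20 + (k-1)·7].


aₙ = 20 + (21-1)×7 = 160
Sₙ = n(a₁+aₙ)/2 = 21×(20+160)/2
= 21×180/2 = 1890

S_21 = 1890


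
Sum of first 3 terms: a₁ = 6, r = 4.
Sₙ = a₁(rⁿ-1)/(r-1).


Sₙ = 6×(4^3 - 1)/(4 - 1)
= 6×(64 - 1)/3
= 6×63/3
= 126

S_3 = 126


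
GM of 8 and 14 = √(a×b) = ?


GM = √(8×14) = √112 = 10.583

GM = 10.583


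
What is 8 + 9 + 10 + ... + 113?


Σₖ₌8^113 k = Σₖ₌₁^113 k − Σₖ₌₁^7 k
= 113·114/2 − 7·8/2
= 6441 − 28 = 6413

Σk = 6413


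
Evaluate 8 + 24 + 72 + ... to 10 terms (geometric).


Sₙ = 8×(3^10 - 1)/(3 - 1)
= 8×(59049 - 1)/2
= 8×59048/2
= 236192

S_10 = 236192


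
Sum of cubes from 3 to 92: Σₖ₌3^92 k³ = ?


Σₖ₌3^92 k³ = [92·93/2]² − [2·3/2]²
= 18301284 − 9 = 18301275

Σk³ = 18301275


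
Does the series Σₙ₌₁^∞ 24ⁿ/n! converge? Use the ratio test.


aₙ = 24^n/n!
a_{n+1}/aₙ = 24^(n+1)/(n+1)! × n!/24^n
= 24/(n+1)
L = lim(n→∞) 24/(n+1) = 0
L < 1 → series CONVERGES

Converges (ratio test: L = 0 < 1)


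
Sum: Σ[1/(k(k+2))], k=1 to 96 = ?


1/(k(k+2)) = (1/2)·(1/k - 1/(k+2)) (partial fractions)
Telescoping: Σ = (1/2)·(1 + 1/2 - 1/97 - 1/98) = 3516/4753

Sum = 3516/4753


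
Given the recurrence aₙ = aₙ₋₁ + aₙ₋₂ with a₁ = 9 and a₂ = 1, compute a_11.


Computing iteratively: 9, 1, 10, 11, 21, 32, 53, 85, 138, 223, 361
a_11 = 361

a_11 = 361


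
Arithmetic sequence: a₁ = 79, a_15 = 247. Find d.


d = (aₙ - a₁)/(n-1)
= (247 - 79)/(15-1)
= 168/14 = 12

d = 12


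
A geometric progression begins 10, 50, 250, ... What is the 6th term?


aₙ = a₁·r^(n-1)
= 10×5^5
= 10×3125
= 31250

a_6 = 31250


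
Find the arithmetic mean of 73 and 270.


AM = (73 + 270)/2 = 343/2 = 171.5

AM = 171.5


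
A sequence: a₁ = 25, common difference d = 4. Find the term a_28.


aₙ = a₁ + (n-1)d
= 25 + (28-1)×4
= 25 + 108
= 133

a_28 = 133


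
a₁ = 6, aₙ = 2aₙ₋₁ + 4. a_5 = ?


Computing step by step:
a_1 = 6
a_2 = 16
a_3 = 36
a_4 = 76
a_5 = 156


a_5 = 156


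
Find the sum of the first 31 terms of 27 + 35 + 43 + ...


aₙ = 27 + (31-1)×8 = 267
Sₙ = n(a₁+aₙ)/2 = 31×(27+267)/2
= 31×294/2 = 4557

S_31 = 4557


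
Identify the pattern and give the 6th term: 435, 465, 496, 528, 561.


Pattern: triangular numbers: n(n+1)/2
Terms: 435, 465, 496, 528, 561
Next term = 595

Next term = 595


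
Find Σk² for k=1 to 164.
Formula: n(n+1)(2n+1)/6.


n = 164
n(n+1)(2n+1)/6 = 164×165×329/6
= 8902740/6 = 1483790

Σk² = 1483790


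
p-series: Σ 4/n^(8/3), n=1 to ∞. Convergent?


p-series test: Σ c/n^p converges if p > 1, diverges if p ≤ 1 (constant c > 0 doesn't affect convergence).
p = 8/3
8/3 > 1 → CONVERGES

Converges (p = 8/3 > 1)


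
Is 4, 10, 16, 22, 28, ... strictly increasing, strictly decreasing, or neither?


Differences: 6, 6, 6, 6
All differences > 0 → strictly INCREASING

Monotonically increasing


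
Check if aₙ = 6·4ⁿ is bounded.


aₙ = 6·4ⁿ → as n→∞, aₙ→∞ (since base 4 > 1)
No finite upper bound exists
The sequence is UNBOUNDED

Unbounded (aₙ → ∞ as n → ∞)


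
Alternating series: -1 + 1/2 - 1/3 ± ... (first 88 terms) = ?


S = -1 + 1/2 - 1/3 + 1/4 - 1/5 + 1/6 - 1/7 + 1/8 ± ...
= -0.6875
(Full series converges to -ln(2) ≈ -0.6931)

S_88 = -0.6875


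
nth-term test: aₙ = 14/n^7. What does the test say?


lim(n→∞) 14/n^7 = 0
lim aₙ = 0 → nth-term test is INCONCLUSIVE
(Need other tests; this is actually a convergent p-series with p=7 > 1)

Inconclusive (lim aₙ = 0; need another test)


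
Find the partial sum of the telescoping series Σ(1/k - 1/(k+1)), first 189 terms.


Telescoping: adjacent terms cancel.
= 1/1 - 1/190
= 1 - 1/190 = 189/190

Sum = 189/190


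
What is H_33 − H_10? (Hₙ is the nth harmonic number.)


Σₖ₌11^33 1/k = 1/11 + 1/12 + 1/13 + ... + 1/33
= 15225778970569/13127595717600
≈ 1.1598

Sum = 15225778970569/13127595717600 ≈ 1.1598


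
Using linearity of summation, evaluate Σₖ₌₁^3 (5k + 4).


Σ(5k+4) = 5·Σk + 4·n
= 5·6 + 4·3
= 30 + 12 = 42

Σ = 42


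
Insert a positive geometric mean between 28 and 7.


GM = √(28×7) = √196 = 14

GM = 14


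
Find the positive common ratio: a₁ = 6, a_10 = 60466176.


r^(n-1) = aₙ/a₁
r^9 = 60466176/6 = 10077696
r = 10077696^(1/9)
= 6

r = 6


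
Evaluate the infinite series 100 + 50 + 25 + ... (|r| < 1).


S∞ = a₁/(1-r) = 100/(1 - 1/2)
= 100/(1/2)
= 200

S∞ = 200


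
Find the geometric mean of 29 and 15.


GM = √(29×15) = √435 = 20.8567

GM = 20.8567


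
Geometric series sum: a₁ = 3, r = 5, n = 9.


Sₙ = 3×(5^9 - 1)/(5 - 1)
= 3×(1953125 - 1)/4
= 3×1953124/4
= 1464843

S_9 = 1464843


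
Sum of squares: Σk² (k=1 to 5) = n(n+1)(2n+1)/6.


n = 5
n(n+1)(2n+1)/6 = 5×6×11/6
= 330/6 = 55

Σk² = 55


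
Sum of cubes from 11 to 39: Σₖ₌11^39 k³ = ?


Σₖ₌11^39 k³ = [39·40/2]² − [10·11/2]²
= 608400 − 3025 = 605375

Σk³ = 605375


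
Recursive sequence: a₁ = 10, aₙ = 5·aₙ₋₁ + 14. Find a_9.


Computing step by step:
a_1 = 10
a_2 = 64
a_3 = 334
a_4 = 1684
a_5 = 8434
a_6 = 42184
a_7 = 210934
a_8 = 1054684
a_9 = 5273434


a_9 = 5273434


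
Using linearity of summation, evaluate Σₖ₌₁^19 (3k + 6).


Σ(3k+6) = 3·Σk + 6·n
= 3·190 + 6·19
= 570 + 114 = 684

Σ = 684


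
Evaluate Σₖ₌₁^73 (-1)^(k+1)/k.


S = 1 - 1/2 + 1/3 - 1/4 + 1/5 - 1/6 + 1/7 - 1/8 ± ...
= 0.6999
(Full series converges to +ln(2) ≈ +0.6931)

S_73 = 0.6999


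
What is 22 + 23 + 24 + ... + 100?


Σₖ₌22^100 k = Σₖ₌₁^100 k − Σₖ₌₁^21 k
= 100·101/2 − 21·22/2
= 5050 − 231 = 4819

Σk = 4819


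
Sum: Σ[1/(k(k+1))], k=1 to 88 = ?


1/(k(k+1)) = 1/k - 1/(k+1) (partial fractions)
Telescoping: Σ = 1 - 1/89 = 88/89

Sum = 88/89


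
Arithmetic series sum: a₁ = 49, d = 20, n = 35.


aₙ = 49 + (35-1)×20 = 729
Sₙ = n(a₁+aₙ)/2 = 35×(49+729)/2
= 35×778/2 = 13615

S_35 = 13615


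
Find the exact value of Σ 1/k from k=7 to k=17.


Σₖ₌7^17 1/k = 1/7 + 1/8 + 1/9 + ... + 1/17
= 2424847/2450448
≈ 0.9896

Sum = 2424847/2450448 ≈ 0.9896


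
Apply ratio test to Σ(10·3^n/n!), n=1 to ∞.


aₙ = 10·3^n/n!
a_{n+1}/aₙ = 3^(n+1)/(n+1)! × n!/3^n  (constant 10 cancels)
= 3/(n+1)
L = lim(n→∞) 3/(n+1) = 0
L < 1 → series CONVERGES

Converges (ratio test: L = 0 < 1)


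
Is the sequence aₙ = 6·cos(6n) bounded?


For all n, -1 ≤ cos(6n) ≤ 1, so -6 ≤ 6·cos(6n) ≤ 6
Lower bound: -6, Upper bound: 6
The sequence IS bounded

Bounded (-6 ≤ aₙ ≤ 6)


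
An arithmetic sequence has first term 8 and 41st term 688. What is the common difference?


d = (aₙ - a₁)/(n-1)
= (688 - 8)/(41-1)
= 680/40 = 17

d = 17


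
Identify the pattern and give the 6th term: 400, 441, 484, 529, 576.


Pattern: perfect squares: n²
Terms: 400, 441, 484, 529, 576
Next term = 625

Next term = 625


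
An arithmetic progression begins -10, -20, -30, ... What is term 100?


aₙ = a₁ + (n-1)d
= -10 + (100-1)×-10
= -10 - 990
= -1000

a_100 = -1000


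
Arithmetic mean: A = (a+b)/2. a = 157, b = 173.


AM = (157 + 173)/2 = 330/2 = 165

AM = 165


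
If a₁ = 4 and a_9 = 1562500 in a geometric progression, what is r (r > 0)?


r^(n-1) = aₙ/a₁
r^8 = 1562500/4 = 390625
r = 390625^(1/8)
= ±5; taking r > 0 gives r = 5

r = 5


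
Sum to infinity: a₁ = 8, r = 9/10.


S∞ = a₁/(1-r) = 8/(1 - 9/10)
= 8/(1/10)
= 80

S∞ = 80


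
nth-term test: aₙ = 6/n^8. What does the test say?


lim(n→∞) 6/n^8 = 0
lim aₙ = 0 → nth-term test is INCONCLUSIVE
(Need other tests; this is actually a convergent p-series with p=8 > 1)

Inconclusive (lim aₙ = 0; need another test)


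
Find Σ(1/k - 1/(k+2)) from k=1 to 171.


Telescoping with gap 2: two head and two tail terms survive.
= (1 + 1/2) - (1/172 + 1/173)
= 3/2 - 1/172 - 1/173 = 44289/29756

Sum = 44289/29756


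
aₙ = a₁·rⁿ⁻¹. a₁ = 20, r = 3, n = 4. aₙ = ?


aₙ = a₁·r^(n-1)
= 20×3^3
= 20×27
= 540

a_4 = 540


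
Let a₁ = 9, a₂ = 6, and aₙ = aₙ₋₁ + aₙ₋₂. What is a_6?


Computing iteratively: 9, 6, 15, 21, 36, 57
a_6 = 57

a_6 = 57


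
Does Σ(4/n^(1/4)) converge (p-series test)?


p-series test: Σ c/n^p converges if p > 1, diverges if p ≤ 1 (constant c > 0 doesn't affect convergence).
p = 1/4
1/4 ≤ 1 → DIVERGES

Diverges (p = 1/4 ≤ 1)


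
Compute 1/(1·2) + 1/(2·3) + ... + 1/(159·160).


1/(k(k+1)) = 1/k - 1/(k+1) (partial fractions)
Telescoping: Σ = 1 - 1/160 = 159/160

Sum = 159/160


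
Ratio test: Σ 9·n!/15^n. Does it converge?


aₙ = 9·n!/15^n
a_{n+1}/aₙ = (n+1)!/15^(n+1) × 15^n/n!  (constant 9 cancels)
= (n+1)/15
L = lim(n→∞) (n+1)/15 = ∞
L > 1 → series DIVERGES

Diverges (ratio test: L = ∞ > 1)


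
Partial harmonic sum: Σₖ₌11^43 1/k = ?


Σₖ₌11^43 1/k = 1/11 + 1/12 + 1/13 + ... + 1/43
= 1216865528621842739/856326196254765600
≈ 1.421

Sum = 1216865528621842739/856326196254765600 ≈ 1.421


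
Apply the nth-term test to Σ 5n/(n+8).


lim(n→∞) 5n/(n+8) = 5/1 = 5  (divide numerator and denominator by n)
lim aₙ = 5 ≠ 0 → series DIVERGES

Diverges (lim aₙ = 5 ≠ 0)


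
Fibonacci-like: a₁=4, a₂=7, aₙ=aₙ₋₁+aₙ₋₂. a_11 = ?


Computing iteratively: 4, 7, 11, 18, 29, 47, 76, 123, 199, 322, 521
a_11 = 521

a_11 = 521


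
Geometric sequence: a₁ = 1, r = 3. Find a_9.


aₙ = a₁·r^(n-1)
= 1×3^8
= 1×6561
= 6561

a_9 = 6561


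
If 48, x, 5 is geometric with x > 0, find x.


GM = √(48×5) = √240 = 15.4919

GM = 15.4919


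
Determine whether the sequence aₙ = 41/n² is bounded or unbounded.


a₁ = 41, a₂ = 41/4, a₃ = 41/9, ...
0 < aₙ ≤ 41 for all n ≥ 1
The sequence IS bounded

Bounded (0 < aₙ ≤ 41)


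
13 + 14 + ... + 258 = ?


Σₖ₌13^258 k = Σₖ₌₁^258 k − Σₖ₌₁^12 k
= 258·259/2 − 12·13/2
= 33411 − 78 = 33333

Σk = 33333


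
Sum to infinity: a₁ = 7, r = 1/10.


S∞ = a₁/(1-r) = 7/(1 - 1/10)
= 7/(9/10)
= 70/9

S∞ = 70/9


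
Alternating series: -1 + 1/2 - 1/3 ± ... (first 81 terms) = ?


S = -1 + 1/2 - 1/3 + 1/4 - 1/5 + 1/6 - 1/7 + 1/8 ± ...
= -0.6993
(Full series converges to -ln(2) ≈ -0.6931)

S_81 = -0.6993


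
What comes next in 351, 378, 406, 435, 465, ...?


Pattern: triangular numbers: n(n+1)/2
Terms: 351, 378, 406, 435, 465
Next term = 496

Next term = 496


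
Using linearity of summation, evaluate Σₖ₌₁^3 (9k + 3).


Σ(9k+3) = 9·Σk + 3·n
= 9·6 + 3·3
= 54 + 9 = 63

Σ = 63


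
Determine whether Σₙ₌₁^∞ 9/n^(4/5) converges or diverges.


p-series test: Σ c/n^p converges if p > 1, diverges if p ≤ 1 (constant c > 0 doesn't affect convergence).
p = 4/5
4/5 ≤ 1 → DIVERGES

Diverges (p = 4/5 ≤ 1)


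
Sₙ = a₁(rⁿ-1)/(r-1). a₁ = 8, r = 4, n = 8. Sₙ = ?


Sₙ = 8×(4^8 - 1)/(4 - 1)
= 8×(65536 - 1)/3
= 8×65535/3
= 174760

S_8 = 174760


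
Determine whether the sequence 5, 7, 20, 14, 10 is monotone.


Differences: 2, 13, -6, -4
Difference at position 1 is +2 (> 0) but position 3 is -6 (< 0) — sequence both rises and falls
→ NOT monotonic

Not monotonic


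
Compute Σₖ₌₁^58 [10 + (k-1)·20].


aₙ = 10 + (58-1)×20 = 1150
Sₙ = n(a₁+aₙ)/2 = 58×(10+1150)/2
= 58×1160/2 = 33640

S_58 = 33640


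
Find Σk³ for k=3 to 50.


Σₖ₌3^50 k³ = [50·51/2]² − [2·3/2]²
= 1625625 − 9 = 1625616

Σk³ = 1625616


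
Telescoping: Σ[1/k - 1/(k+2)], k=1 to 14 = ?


Telescoping with gap 2: two head and two tail terms survive.
= (1 + 1/2) - (1/15 + 1/16)
= 3/2 - 1/15 - 1/16 = 329/240

Sum = 329/240


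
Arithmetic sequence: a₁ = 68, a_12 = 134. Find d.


d = (aₙ - a₁)/(n-1)
= (134 - 68)/(12-1)
= 66/11 = 6

d = 6


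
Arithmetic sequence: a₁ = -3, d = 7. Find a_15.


aₙ = a₁ + (n-1)d
= -3 + (15-1)×7
= -3 + 98
= 95

a_15 = 95


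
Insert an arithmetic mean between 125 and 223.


AM = (125 + 223)/2 = 348/2 = 174

AM = 174


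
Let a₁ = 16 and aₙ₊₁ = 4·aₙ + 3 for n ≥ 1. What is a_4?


Computing step by step:
a_1 = 16
a_2 = 67
a_3 = 271
a_4 = 1087


a_4 = 1087


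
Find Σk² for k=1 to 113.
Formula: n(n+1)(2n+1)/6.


n = 113
n(n+1)(2n+1)/6 = 113×114×227/6
= 2924214/6 = 487369

Σk² = 487369


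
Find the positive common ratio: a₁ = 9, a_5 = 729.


r^(n-1) = aₙ/a₁
r^4 = 729/9 = 81
r = 81^(1/4)
= ±3; taking r > 0 gives r = 3

r = 3


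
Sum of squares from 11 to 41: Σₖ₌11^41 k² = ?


Σₖ₌11^41 k² = Σₖ₌₁^41 k² − Σₖ₌₁^10 k²
= 41·42·83/6 − 10·11·21/6
= 23821 − 385 = 23436

Σk² = 23436


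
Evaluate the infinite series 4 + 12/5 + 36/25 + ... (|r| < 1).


S∞ = a₁/(1-r) = 4/(1 - 3/5)
= 4/(2/5)
= 10

S∞ = 10


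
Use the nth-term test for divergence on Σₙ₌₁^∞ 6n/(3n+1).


lim(n→∞) 6n/(3n+1) = 6/3 = 2  (divide numerator and denominator by n)
lim aₙ = 2 ≠ 0 → series DIVERGES

Diverges (lim aₙ = 2 ≠ 0)


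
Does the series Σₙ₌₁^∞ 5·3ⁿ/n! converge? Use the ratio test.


aₙ = 5·3^n/n!
a_{n+1}/aₙ = 3^(n+1)/(n+1)! × n!/3^n  (constant 5 cancels)
= 3/(n+1)
L = lim(n→∞) 3/(n+1) = 0
L < 1 → series CONVERGES

Converges (ratio test: L = 0 < 1)


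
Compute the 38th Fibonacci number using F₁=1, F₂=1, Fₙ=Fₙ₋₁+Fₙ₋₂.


Fibonacci sequence: 1, 1, 2, 3, 5, 8, 13, 21, 34, 55, 89, ...
F(38) = 39088169

F(38) = 39088169


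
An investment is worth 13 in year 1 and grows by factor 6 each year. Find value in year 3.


aₙ = a₁·r^(n-1)
= 13×6^2
= 13×36
= 468

a_3 = 468


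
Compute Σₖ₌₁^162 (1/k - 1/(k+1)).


Telescoping: adjacent terms cancel.
= 1/1 - 1/163
= 1 - 1/163 = 162/163

Sum = 162/163


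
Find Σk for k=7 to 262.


Σₖ₌7^262 k = Σₖ₌₁^262 k − Σₖ₌₁^6 k
= 262·263/2 − 6·7/2
= 34453 − 21 = 34432

Σk = 34432


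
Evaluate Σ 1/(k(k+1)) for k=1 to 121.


1/(k(k+1)) = 1/k - 1/(k+1) (partial fractions)
Telescoping: Σ = 1 - 1/122 = 121/122

Sum = 121/122


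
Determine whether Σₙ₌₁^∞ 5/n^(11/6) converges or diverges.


p-series test: Σ c/n^p converges if p > 1, diverges if p ≤ 1 (constant c > 0 doesn't affect convergence).
p = 11/6
11/6 > 1 → CONVERGES

Converges (p = 11/6 > 1)


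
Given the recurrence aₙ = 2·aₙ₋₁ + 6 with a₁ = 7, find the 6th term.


Computing step by step:
a_1 = 7
a_2 = 20
a_3 = 46
a_4 = 98
a_5 = 202
a_6 = 410


a_6 = 410


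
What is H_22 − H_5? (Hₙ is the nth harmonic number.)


Σₖ₌6^22 1/k = 1/6 + 1/7 + 1/8 + ... + 1/22
= 109216951/77597520
≈ 1.4075

Sum = 109216951/77597520 ≈ 1.4075


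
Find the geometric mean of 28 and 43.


GM = √(28×43) = √1204 = 34.6987

GM = 34.6987


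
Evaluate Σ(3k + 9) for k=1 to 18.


Σ(3k+9) = 3·Σk + 9·n
= 3·171 + 9·18
= 513 + 162 = 675

Σ = 675


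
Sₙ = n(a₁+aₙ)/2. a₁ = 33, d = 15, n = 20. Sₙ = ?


aₙ = 33 + (20-1)×15 = 318
Sₙ = n(a₁+aₙ)/2 = 20×(33+318)/2
= 20×351/2 = 3510

S_20 = 3510


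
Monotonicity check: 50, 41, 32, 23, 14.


Differences: -9, -9, -9, -9
All differences < 0 → strictly DECREASING

Monotonically decreasing


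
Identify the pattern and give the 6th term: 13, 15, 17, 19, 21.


Pattern: arithmetic (d=2)
Terms: 13, 15, 17, 19, 21
Next term = 23

Next term = 23


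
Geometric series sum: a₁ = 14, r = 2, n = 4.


Sₙ = 14×(2^4 - 1)/(2 - 1)
= 14×(16 - 1)/1
= 14×15/1
= 210

S_4 = 210


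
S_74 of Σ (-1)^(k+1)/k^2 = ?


S = 1 - 1/4 + 1/9 - 1/16 + 1/25 - 1/36 + 1/49 - 1/64 ± ...
= 0.8224
(Full series converges to +π²/12 ≈ +0.8225)

S_74 = 0.8224


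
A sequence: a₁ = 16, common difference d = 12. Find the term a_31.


aₙ = a₁ + (n-1)d
= 16 + (31-1)×12
= 16 + 360
= 376

a_31 = 376


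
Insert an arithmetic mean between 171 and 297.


AM = (171 + 297)/2 = 468/2 = 234

AM = 234


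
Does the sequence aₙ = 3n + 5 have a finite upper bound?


aₙ = 3n + 5 → as n→∞, aₙ→∞
No finite upper bound exists
The sequence is UNBOUNDED

Unbounded (aₙ → ∞ as n → ∞)


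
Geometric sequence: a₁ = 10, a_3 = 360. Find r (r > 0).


r^(n-1) = aₙ/a₁
r^2 = 360/10 = 36
r = 36^(1/2)
= ±6; taking r > 0 gives r = 6

r = 6


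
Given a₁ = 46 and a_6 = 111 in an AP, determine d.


d = (aₙ - a₁)/(n-1)
= (111 - 46)/(6-1)
= 65/5 = 13

d = 13


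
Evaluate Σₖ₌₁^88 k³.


n(n+1)/2 = 88×89/2 = 3916
Σk³ = 3916² = 15335056

Σk³ = 15335056


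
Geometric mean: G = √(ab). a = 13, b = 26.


GM = √(13×26) = √338 = 18.3848

GM = 18.3848


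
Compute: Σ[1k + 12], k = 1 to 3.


Σ(1k+12) = 1·Σk + 12·n
= 1·6 + 12·3
= 6 + 36 = 42

Σ = 42


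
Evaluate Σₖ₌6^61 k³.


Σₖ₌6^61 k³ = [61·62/2]² − [5·6/2]²
= 3575881 − 225 = 3575656

Σk³ = 3575656


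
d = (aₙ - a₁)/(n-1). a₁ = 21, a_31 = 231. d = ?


d = (aₙ - a₁)/(n-1)
= (231 - 21)/(31-1)
= 210/30 = 7

d = 7


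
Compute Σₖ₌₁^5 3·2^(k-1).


Sₙ = 3×(2^5 - 1)/(2 - 1)
= 3×(32 - 1)/1
= 3×31/1
= 93

S_5 = 93


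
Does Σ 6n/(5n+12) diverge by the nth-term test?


lim(n→∞) 6n/(5n+12) = 6/5 = 6/5  (divide numerator and denominator by n)
lim aₙ = 6/5 ≠ 0 → series DIVERGES

Diverges (lim aₙ = 6/5 ≠ 0)


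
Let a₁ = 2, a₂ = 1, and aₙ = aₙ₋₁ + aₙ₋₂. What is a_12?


Computing iteratively: 2, 1, 3, 4, 7, 11, 18, 29, 47, 76, 123, 199
a_12 = 199

a_12 = 199


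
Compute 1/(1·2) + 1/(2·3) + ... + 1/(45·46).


1/(k(k+1)) = 1/k - 1/(k+1) (partial fractions)
Telescoping: Σ = 1 - 1/46 = 45/46

Sum = 45/46


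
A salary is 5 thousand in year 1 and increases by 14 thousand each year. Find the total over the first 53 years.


aₙ = 5 + (53-1)×14 = 733
Sₙ = n(a₁+aₙ)/2 = 53×(5+733)/2
= 53×738/2 = 19557

S_53 = 19557


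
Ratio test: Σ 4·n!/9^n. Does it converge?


aₙ = 4·n!/9^n
a_{n+1}/aₙ = (n+1)!/9^(n+1) × 9^n/n!  (constant 4 cancels)
= (n+1)/9
L = lim(n→∞) (n+1)/9 = ∞
L > 1 → series DIVERGES

Diverges (ratio test: L = ∞ > 1)


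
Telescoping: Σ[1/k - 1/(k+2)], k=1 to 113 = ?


Telescoping with gap 2: two head and two tail terms survive.
= (1 + 1/2) - (1/114 + 1/115)
= 3/2 - 1/114 - 1/115 = 9718/6555

Sum = 9718/6555


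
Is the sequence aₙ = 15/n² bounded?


a₁ = 15, a₂ = 15/4, a₃ = 15/9, ...
0 < aₙ ≤ 15 for all n ≥ 1
The sequence IS bounded

Bounded (0 < aₙ ≤ 15)


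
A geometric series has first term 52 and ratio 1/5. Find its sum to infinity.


S∞ = a₁/(1-r) = 52/(1 - 1/5)
= 52/(4/5)
= 65

S∞ = 65


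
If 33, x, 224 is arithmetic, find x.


AM = (33 + 224)/2 = 257/2 = 128.5

AM = 128.5


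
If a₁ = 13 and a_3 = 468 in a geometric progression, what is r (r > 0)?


r^(n-1) = aₙ/a₁
r^2 = 468/13 = 36
r = 36^(1/2)
= ±6; taking r > 0 gives r = 6

r = 6


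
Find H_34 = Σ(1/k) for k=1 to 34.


H_34 = 1/1 + 1/2 + 1/3 + ... + 1/34
= 54062195834749/13127595717600
≈ 4.1182

H_34 = 54062195834749/13127595717600 ≈ 4.1182


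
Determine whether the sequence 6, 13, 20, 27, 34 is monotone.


Differences: 7, 7, 7, 7
All differences > 0 → strictly INCREASING

Monotonically increasing


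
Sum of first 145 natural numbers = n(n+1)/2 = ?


n(n+1)/2 = 145×146/2 = 21170/2 = 10585

Σk = 10585


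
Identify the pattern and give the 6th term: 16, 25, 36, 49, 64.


Pattern: perfect squares: n²
Terms: 16, 25, 36, 49, 64
Next term = 81

Next term = 81


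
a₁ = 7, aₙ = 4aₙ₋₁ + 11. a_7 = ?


Computing step by step:
a_1 = 7
a_2 = 39
a_3 = 167
a_4 = 679
a_5 = 2727
a_6 = 10919
a_7 = 43687


a_7 = 43687


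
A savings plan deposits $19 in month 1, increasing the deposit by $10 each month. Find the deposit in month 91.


aₙ = a₁ + (n-1)d
= 19 + (91-1)×10
= 19 + 900
= 919

a_91 = 919


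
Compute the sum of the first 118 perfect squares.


n = 118
n(n+1)(2n+1)/6 = 118×119×237/6
= 3327954/6 = 554659

Σk² = 554659


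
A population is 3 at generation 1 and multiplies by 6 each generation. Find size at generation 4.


aₙ = a₁·r^(n-1)
= 3×6^3
= 3×216
= 648

a_4 = 648


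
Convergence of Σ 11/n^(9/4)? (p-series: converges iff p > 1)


p-series test: Σ c/n^p converges if p > 1, diverges if p ≤ 1 (constant c > 0 doesn't affect convergence).
p = 9/4
9/4 > 1 → CONVERGES

Converges (p = 9/4 > 1)


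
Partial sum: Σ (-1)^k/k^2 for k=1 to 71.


S = -1 + 1/4 - 1/9 + 1/16 - 1/25 + 1/36 - 1/49 + 1/64 ± ...
= -0.8226
(Full series converges to -π²/12 ≈ -0.8225)

S_71 = -0.8226


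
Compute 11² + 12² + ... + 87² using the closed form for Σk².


Σₖ₌11^87 k² = Σₖ₌₁^87 k² − Σₖ₌₁^10 k²
= 87·88·175/6 − 10·11·21/6
= 223300 − 385 = 222915

Σk² = 222915


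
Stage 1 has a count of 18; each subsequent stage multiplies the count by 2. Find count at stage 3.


aₙ = a₁·r^(n-1)
= 18×2^2
= 18×4
= 72

a_3 = 72


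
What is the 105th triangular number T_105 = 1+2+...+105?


n(n+1)/2 = 105×106/2 = 11130/2 = 5565

Σk = 5565


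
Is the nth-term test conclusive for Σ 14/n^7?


lim(n→∞) 14/n^7 = 0
lim aₙ = 0 → nth-term test is INCONCLUSIVE
(Need other tests; this is actually a convergent p-series with p=7 > 1)

Inconclusive (lim aₙ = 0; need another test)


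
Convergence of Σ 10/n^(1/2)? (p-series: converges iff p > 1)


p-series test: Σ c/n^p converges if p > 1, diverges if p ≤ 1 (constant c > 0 doesn't affect convergence).
p = 1/2
1/2 ≤ 1 → DIVERGES

Diverges (p = 1/2 ≤ 1)


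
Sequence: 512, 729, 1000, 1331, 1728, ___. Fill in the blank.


Pattern: perfect cubes: n³
Terms: 512, 729, 1000, 1331, 1728
Next term = 2197

Next term = 2197


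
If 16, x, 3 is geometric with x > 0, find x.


GM = √(16×3) = √48 = 6.9282

GM = 6.9282


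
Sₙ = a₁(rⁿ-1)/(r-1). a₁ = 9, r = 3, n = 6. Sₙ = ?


Sₙ = 9×(3^6 - 1)/(3 - 1)
= 9×(729 - 1)/2
= 9×728/2
= 3276

S_6 = 3276


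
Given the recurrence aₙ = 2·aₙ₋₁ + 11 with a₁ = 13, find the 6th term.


Computing step by step:
a_1 = 13
a_2 = 37
a_3 = 85
a_4 = 181
a_5 = 373
a_6 = 757


a_6 = 757


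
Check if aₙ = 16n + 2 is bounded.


aₙ = 16n + 2 → as n→∞, aₙ→∞
No finite upper bound exists
The sequence is UNBOUNDED

Unbounded (aₙ → ∞ as n → ∞)


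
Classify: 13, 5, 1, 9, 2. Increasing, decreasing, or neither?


Differences: -8, -4, 8, -7
Difference at position 3 is +8 (> 0) but position 1 is -8 (< 0) — sequence both rises and falls
→ NOT monotonic

Not monotonic


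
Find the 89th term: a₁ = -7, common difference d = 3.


aₙ = a₁ + (n-1)d
= -7 + (89-1)×3
= -7 + 264
= 257

a_89 = 257


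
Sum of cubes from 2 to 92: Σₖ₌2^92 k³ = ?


Σₖ₌2^92 k³ = [92·93/2]² − [1·2/2]²
= 18301284 − 1 = 18301283

Σk³ = 18301283


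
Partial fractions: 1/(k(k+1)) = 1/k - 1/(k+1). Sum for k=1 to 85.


1/(k(k+1)) = 1/k - 1/(k+1) (partial fractions)
Telescoping: Σ = 1 - 1/86 = 85/86

Sum = 85/86


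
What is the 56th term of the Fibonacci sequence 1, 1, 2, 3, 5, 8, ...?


Fibonacci sequence: 1, 1, 2, 3, 5, 8, 13, 21, 34, 55, 89, ...
F(56) = 225851433717

F(56) = 225851433717


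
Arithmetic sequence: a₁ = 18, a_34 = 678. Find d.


d = (aₙ - a₁)/(n-1)
= (678 - 18)/(34-1)
= 660/33 = 20

d = 20


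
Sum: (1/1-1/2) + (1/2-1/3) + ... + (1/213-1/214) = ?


Telescoping: adjacent terms cancel.
= 1/1 - 1/214
= 1 - 1/214 = 213/214

Sum = 213/214


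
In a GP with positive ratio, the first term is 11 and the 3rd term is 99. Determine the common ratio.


r^(n-1) = aₙ/a₁
r^2 = 99/11 = 9
r = 9^(1/2)
= ±3; taking r > 0 gives r = 3

r = 3


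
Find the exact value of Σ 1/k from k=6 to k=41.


Σₖ₌6^41 1/k = 1/6 + 1/7 + 1/8 + ... + 1/41
= 40219449830612693/19914562703599200
≈ 2.0196

Sum = 40219449830612693/19914562703599200 ≈ 2.0196


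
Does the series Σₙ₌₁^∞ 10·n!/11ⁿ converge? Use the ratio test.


aₙ = 10·n!/11^n
a_{n+1}/aₙ = (n+1)!/11^(n+1) × 11^n/n!  (constant 10 cancels)
= (n+1)/11
L = lim(n→∞) (n+1)/11 = ∞
L > 1 → series DIVERGES

Diverges (ratio test: L = ∞ > 1)


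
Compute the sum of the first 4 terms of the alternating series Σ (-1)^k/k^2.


S = -1 + 1/4 - 1/9 + 1/16
= -0.7986
(Full series converges to -π²/12 ≈ -0.8225)

S_4 = -0.7986


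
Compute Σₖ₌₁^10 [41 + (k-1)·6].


aₙ = 41 + (10-1)×6 = 95
Sₙ = n(a₁+aₙ)/2 = 10×(41+95)/2
= 10×136/2 = 680

S_10 = 680


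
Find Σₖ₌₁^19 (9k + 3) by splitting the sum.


Σ(9k+3) = 9·Σk + 3·n
= 9·190 + 3·19
= 1710 + 57 = 1767

Σ = 1767


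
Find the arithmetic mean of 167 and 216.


AM = (167 + 216)/2 = 383/2 = 191.5

AM = 191.5


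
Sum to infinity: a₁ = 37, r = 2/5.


S∞ = a₁/(1-r) = 37/(1 - 2/5)
= 37/(3/5)
= 185/3

S∞ = 185/3


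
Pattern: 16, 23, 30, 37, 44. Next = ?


Pattern: arithmetic (d=7)
Terms: 16, 23, 30, 37, 44
Next term = 51

Next term = 51


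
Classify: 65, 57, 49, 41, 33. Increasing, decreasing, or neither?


Differences: -8, -8, -8, -8
All differences < 0 → strictly DECREASING

Monotonically decreasing


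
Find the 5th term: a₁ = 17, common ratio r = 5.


aₙ = a₁·r^(n-1)
= 17×5^4
= 17×625
= 10625

a_5 = 10625


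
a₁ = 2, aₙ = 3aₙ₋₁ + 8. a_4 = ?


Computing step by step:
a_1 = 2
a_2 = 14
a_3 = 50
a_4 = 158


a_4 = 158


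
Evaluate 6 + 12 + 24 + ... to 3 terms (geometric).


Sₙ = 6×(2^3 - 1)/(2 - 1)
= 6×(8 - 1)/1
= 6×7/1
= 42

S_3 = 42


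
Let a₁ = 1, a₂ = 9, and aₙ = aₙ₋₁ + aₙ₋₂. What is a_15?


Computing iteratively: 1, 9, 10, 19, 29, 48, 77, 125, 202, 327, 529, 856, ...
a_15 = 3626

a_15 = 3626


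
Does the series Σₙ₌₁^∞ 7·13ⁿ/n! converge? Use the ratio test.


aₙ = 7·13^n/n!
a_{n+1}/aₙ = 13^(n+1)/(n+1)! × n!/13^n  (constant 7 cancels)
= 13/(n+1)
L = lim(n→∞) 13/(n+1) = 0
L < 1 → series CONVERGES

Converges (ratio test: L = 0 < 1)


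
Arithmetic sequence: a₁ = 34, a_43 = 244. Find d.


d = (aₙ - a₁)/(n-1)
= (244 - 34)/(43-1)
= 210/42 = 5

d = 5


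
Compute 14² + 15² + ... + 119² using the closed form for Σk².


Σₖ₌14^119 k² = Σₖ₌₁^119 k² − Σₖ₌₁^13 k²
= 119·120·239/6 − 13·14·27/6
= 568820 − 819 = 568001

Σk² = 568001


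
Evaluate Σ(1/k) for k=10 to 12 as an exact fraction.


Σₖ₌10^12 1/k = 1/10 + 1/11 + 1/12
= 181/660
≈ 0.2742

Sum = 181/660 ≈ 0.2742


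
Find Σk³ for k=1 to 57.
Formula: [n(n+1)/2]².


n(n+1)/2 = 57×58/2 = 1653
Σk³ = 1653² = 2732409

Σk³ = 2732409


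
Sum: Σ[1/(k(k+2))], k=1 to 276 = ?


1/(k(k+2)) = (1/2)·(1/k - 1/(k+2)) (partial fractions)
Telescoping: Σ = (1/2)·(1 + 1/2 - 1/277 - 1/278) = 57477/77006

Sum = 57477/77006


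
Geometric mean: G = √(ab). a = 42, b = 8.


GM = √(42×8) = √336 = 18.3303

GM = 18.3303


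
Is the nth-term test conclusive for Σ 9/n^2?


lim(n→∞) 9/n^2 = 0
lim aₙ = 0 → nth-term test is INCONCLUSIVE
(Need other tests; this is actually a convergent p-series with p=2 > 1)

Inconclusive (lim aₙ = 0; need another test)


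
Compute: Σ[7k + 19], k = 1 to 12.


Σ(7k+19) = 7·Σk + 19·n
= 7·78 + 19·12
= 546 + 228 = 774

Σ = 774


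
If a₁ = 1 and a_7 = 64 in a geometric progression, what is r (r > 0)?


r^(n-1) = aₙ/a₁
r^6 = 64/1 = 64
r = 64^(1/6)
= ±2; taking r > 0 gives r = 2

r = 2


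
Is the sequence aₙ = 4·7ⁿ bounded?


aₙ = 4·7ⁿ → as n→∞, aₙ→∞ (since base 7 > 1)
No finite upper bound exists
The sequence is UNBOUNDED

Unbounded (aₙ → ∞ as n → ∞)


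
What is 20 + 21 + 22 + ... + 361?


Σₖ₌20^361 k = Σₖ₌₁^361 k − Σₖ₌₁^19 k
= 361·362/2 − 19·20/2
= 65341 − 190 = 65151

Σk = 65151


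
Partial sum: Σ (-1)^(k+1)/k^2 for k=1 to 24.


S = 1 - 1/4 + 1/9 - 1/16 + 1/25 - 1/36 + 1/49 - 1/64 ± ...
= 0.8216
(Full series converges to +π²/12 ≈ +0.8225)

S_24 = 0.8216


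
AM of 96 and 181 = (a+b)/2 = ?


AM = (96 + 181)/2 = 277/2 = 138.5

AM = 138.5


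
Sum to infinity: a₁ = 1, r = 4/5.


S∞ = a₁/(1-r) = 1/(1 - 4/5)
= 1/(1/5)
= 5

S∞ = 5


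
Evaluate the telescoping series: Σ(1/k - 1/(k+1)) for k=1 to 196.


Telescoping: adjacent terms cancel.
= 1/1 - 1/197
= 1 - 1/197 = 196/197

Sum = 196/197


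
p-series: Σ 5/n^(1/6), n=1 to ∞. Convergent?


p-series test: Σ c/n^p converges if p > 1, diverges if p ≤ 1 (constant c > 0 doesn't affect convergence).
p = 1/6
1/6 ≤ 1 → DIVERGES

Diverges (p = 1/6 ≤ 1)


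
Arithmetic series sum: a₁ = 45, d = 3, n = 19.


aₙ = 45 + (19-1)×3 = 99
Sₙ = n(a₁+aₙ)/2 = 19×(45+99)/2
= 19×144/2 = 1368

S_19 = 1368


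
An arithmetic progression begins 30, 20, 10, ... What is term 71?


aₙ = a₁ + (n-1)d
= 30 + (71-1)×-10
= 30 - 700
= -670

a_71 = -670


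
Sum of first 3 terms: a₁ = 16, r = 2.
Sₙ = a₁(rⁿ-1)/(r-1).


Sₙ = 16×(2^3 - 1)/(2 - 1)
= 16×(8 - 1)/1
= 16×7/1
= 112

S_3 = 112


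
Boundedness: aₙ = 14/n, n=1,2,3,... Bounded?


a₁ = 14, a₂ = 14/2, a₃ = 14/3, ...
0 < aₙ ≤ 14 for all n ≥ 1
Lower bound: 0, Upper bound: 14
The sequence IS bounded

Bounded (0 < aₙ ≤ 14)


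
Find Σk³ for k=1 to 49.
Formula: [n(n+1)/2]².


n(n+1)/2 = 49×50/2 = 1225
Σk³ = 1225² = 1500625

Σk³ = 1500625


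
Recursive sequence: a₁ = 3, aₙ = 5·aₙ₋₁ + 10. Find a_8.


Computing step by step:
a_1 = 3
a_2 = 25
a_3 = 135
a_4 = 685
a_5 = 3435
a_6 = 17185
a_7 = 85935
a_8 = 429685


a_8 = 429685


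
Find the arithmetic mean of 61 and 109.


AM = (61 + 109)/2 = 170/2 = 85

AM = 85


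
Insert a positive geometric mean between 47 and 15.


GM = √(47×15) = √705 = 26.5518

GM = 26.5518


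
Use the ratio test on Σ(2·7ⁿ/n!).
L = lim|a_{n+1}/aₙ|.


aₙ = 2·7^n/n!
a_{n+1}/aₙ = 7^(n+1)/(n+1)! × n!/7^n  (constant 2 cancels)
= 7/(n+1)
L = lim(n→∞) 7/(n+1) = 0
L < 1 → series CONVERGES

Converges (ratio test: L = 0 < 1)


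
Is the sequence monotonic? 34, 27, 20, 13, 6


Differences: -7, -7, -7, -7
All differences < 0 → strictly DECREASING

Monotonically decreasing


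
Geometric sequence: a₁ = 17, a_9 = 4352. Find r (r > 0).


r^(n-1) = aₙ/a₁
r^8 = 4352/17 = 256
r = 256^(1/8)
= ±2; taking r > 0 gives r = 2

r = 2
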